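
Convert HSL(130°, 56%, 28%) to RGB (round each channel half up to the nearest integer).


H=130°, S=0.56, L=0.28
C = (1-|2L-1|)×S = (1-|-0.44|)×0.56 = 0.3136
H' = H/60 = 130/60 ≈ 2.1667; X = C×(1-|H' mod 2 - 1|) ≈ 0.0523
m = L - C/2 = 0.28 - 0.1568 = 0.1232
Sector ⌊H'⌋ = 2 → (R',G',B') = (0.0, 0.3136, ≈0.0523)
RGB = ((R'+m)×255, (G'+m)×255, (B'+m)×255) = (31.416, 111.384, 44.744)
Round half up → RGB(31, 111, 45)


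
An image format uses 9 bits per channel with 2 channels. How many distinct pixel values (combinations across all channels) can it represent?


Total bits = 9 bits/channel × 2 channels = 18 bits
Distinct pixel values = 2^18
= 262,144 pixel values


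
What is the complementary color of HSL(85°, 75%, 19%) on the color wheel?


Complement = opposite side of color wheel = hue + 180°
H' = (85 + 180) mod 360 = 265°
S and L unchanged.
= HSL(265°, 75%, 19%)


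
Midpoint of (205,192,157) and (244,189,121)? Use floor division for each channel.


Midpoint: each channel = ⌊(C₁+C₂)/2⌋
R: ⌊(205+244)/2⌋ = 224
G: ⌊(192+189)/2⌋ = 190
B: ⌊(157+121)/2⌋ = 139
= RGB(224, 190, 139)


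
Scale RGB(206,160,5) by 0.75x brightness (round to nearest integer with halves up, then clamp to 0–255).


Multiply each channel by 0.75, round half up, clamp to [0, 255]
R: 206×0.75 = 154.5 → round → 155
G: 160×0.75 = 120
B: 5×0.75 = 3.75 → round → 4
= RGB(155, 120, 4)


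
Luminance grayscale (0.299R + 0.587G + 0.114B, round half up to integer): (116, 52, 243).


Gray = 0.299×R + 0.587×G + 0.114×B
Gray = 0.299×116 + 0.587×52 + 0.114×243
Gray = 34.684 + 30.524 + 27.702
Gray = 92.910 → round half up → 93
Gray = 93


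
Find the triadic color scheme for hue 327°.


Triadic: equally spaced at 120° intervals
H1 = 327°
H2 = (327 + 120) mod 360 = 87°
H3 = (327 + 240) mod 360 = 207°
Triadic = 327°, 87°, 207°


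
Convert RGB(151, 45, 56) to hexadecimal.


R = 151 → 97 (hex)
G = 45 → 2D (hex)
B = 56 → 38 (hex)
Hex = #972D38


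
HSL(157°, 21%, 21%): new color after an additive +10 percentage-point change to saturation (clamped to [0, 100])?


Original S = 21%
Adjustment = +10 percentage points
New S = 21 + (10) = 31
Clamp to [0, 100] → 31
= HSL(157°, 31%, 21%)


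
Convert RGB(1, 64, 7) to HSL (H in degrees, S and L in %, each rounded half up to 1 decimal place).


Normalize: R'=1/255≈0.0039, G'=64/255≈0.2510, B'=7/255≈0.0275
Max=64/255, Min=1/255, Δ=Max-Min=63/255
L = (Max+Min)/2 = (64+1)/510 = 65/510 = 0.12745… → L = 12.7%
L ≤ 0.5 → S = Δ/(Max+Min) = 63/(64+1) = 63/65 = 0.96923… → S = 96.9%
(the 1/255 factors cancel in S and H, so raw channel differences can be used)
Max is G' → H = 60 × ((B-R)/Δ + 2) = 60 × ((7-1)/63 + 2)
  6/63 + 2 = 0.0952… + 2 = 2.0952…
  H = 60 × 2.0952… = 125.714…° → H = 125.7°
= HSL(125.7°, 96.9%, 12.7%)


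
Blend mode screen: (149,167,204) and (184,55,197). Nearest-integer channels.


Screen: C = 255 - (255-A)×(255-B)/255, rounded to nearest integer
R: 255 - (255-149)×(255-184)/255 = 255 - 7526/255 ≈ 255 - 29.514 = 225.486 → 225
G: 255 - (255-167)×(255-55)/255 = 255 - 17600/255 ≈ 255 - 69.020 = 185.980 → 186
B: 255 - (255-204)×(255-197)/255 = 255 - 2958/255 ≈ 255 - 11.600 = 243.400 → 243
= RGB(225, 186, 243)


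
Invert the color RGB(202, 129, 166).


Invert: (255-R, 255-G, 255-B)
R: 255-202 = 53
G: 255-129 = 126
B: 255-166 = 89
= RGB(53, 126, 89)


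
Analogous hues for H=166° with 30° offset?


Base hue: 166°
Left analog: (166 - 30) mod 360 = 136°
Right analog: (166 + 30) mod 360 = 196°
Analogous hues = 136° and 196°


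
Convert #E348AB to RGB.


E3 → 227 (R)
48 → 72 (G)
AB → 171 (B)
= RGB(227, 72, 171)


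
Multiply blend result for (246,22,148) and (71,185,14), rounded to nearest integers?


Multiply: C = A×B/255, rounded to nearest integer
R: 246×71/255 = 17466/255 ≈ 68.494 → 68
G: 22×185/255 = 4070/255 ≈ 15.961 → 16
B: 148×14/255 = 2072/255 ≈ 8.125 → 8
= RGB(68, 16, 8)


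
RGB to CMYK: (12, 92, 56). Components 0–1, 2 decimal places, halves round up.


R'=12/255≈0.0471, G'=92/255≈0.3608, B'=56/255≈0.2196
K = 1 - max(R',G',B') = 1 - 92/255 = 163/255 = 0.63921… → 0.64
(1-R'-K)/(1-K) simplifies to (max-R)/max with max = 92:
C = (92-12)/92 = 80/92 = 0.86956… → 0.87
M = (92-92)/92 = 0/92 = 0 → 0.00
Y = (92-56)/92 = 36/92 = 0.39130… → 0.39
= CMYK(0.87, 0.00, 0.39, 0.64)


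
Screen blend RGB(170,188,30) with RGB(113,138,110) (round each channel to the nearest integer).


Screen: C = 255 - (255-A)×(255-B)/255, rounded to nearest integer
R: 255 - (255-170)×(255-113)/255 = 255 - 12070/255 ≈ 255 - 47.333 = 207.667 → 208
G: 255 - (255-188)×(255-138)/255 = 255 - 7839/255 ≈ 255 - 30.741 = 224.259 → 224
B: 255 - (255-30)×(255-110)/255 = 255 - 32625/255 ≈ 255 - 127.941 = 127.059 → 127
= RGB(208, 224, 127)


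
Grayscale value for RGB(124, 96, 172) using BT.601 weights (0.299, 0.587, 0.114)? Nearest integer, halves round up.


Gray = 0.299×R + 0.587×G + 0.114×B
Gray = 0.299×124 + 0.587×96 + 0.114×172
Gray = 37.076 + 56.352 + 19.608
Gray = 113.036 → round half up → 113
Gray = 113


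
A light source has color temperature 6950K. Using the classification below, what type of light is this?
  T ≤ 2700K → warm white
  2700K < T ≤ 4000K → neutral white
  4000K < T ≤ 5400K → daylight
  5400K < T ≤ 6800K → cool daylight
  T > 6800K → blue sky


Temperature: 6950K
6950K > 6800K → blue sky
Classification: blue sky


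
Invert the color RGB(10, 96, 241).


Invert: (255-R, 255-G, 255-B)
R: 255-10 = 245
G: 255-96 = 159
B: 255-241 = 14
= RGB(245, 159, 14)


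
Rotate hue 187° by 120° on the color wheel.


New hue = (H + rotation) mod 360
New hue = (187 + 120) mod 360
= 307 mod 360
= 307°


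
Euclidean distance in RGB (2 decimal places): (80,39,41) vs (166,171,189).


d = √[(R₁-R₂)² + (G₁-G₂)² + (B₁-B₂)²]
d = √[(80-166)² + (39-171)² + (41-189)²]
d = √[7396 + 17424 + 21904]
d = √46724
d ≈ 216.16


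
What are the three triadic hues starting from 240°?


Triadic: equally spaced at 120° intervals
H1 = 240°
H2 = (240 + 120) mod 360 = 0°
H3 = (240 + 240) mod 360 = 120°
Triadic = 240°, 0°, 120°


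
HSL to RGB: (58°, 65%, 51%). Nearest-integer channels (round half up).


H=58°, S=0.65, L=0.51
C = (1-|2L-1|)×S = (1-|0.02|)×0.65 = 0.637
H' = H/60 = 58/60 ≈ 0.9667; X = C×(1-|H' mod 2 - 1|) ≈ 0.6158
m = L - C/2 = 0.51 - 0.3185 = 0.1915
Sector ⌊H'⌋ = 0 → (R',G',B') = (0.637, ≈0.6158, 0.0)
RGB = ((R'+m)×255, (G'+m)×255, (B'+m)×255) = (211.2675, 205.853, 48.8325)
Round half up → RGB(211, 206, 49)


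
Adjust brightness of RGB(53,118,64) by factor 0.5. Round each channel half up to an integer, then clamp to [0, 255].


Multiply each channel by 0.5, round half up, clamp to [0, 255]
R: 53×0.5 = 26.5 → round → 27
G: 118×0.5 = 59
B: 64×0.5 = 32
= RGB(27, 59, 32)


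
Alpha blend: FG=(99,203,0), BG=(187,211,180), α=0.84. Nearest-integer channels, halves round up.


C = α×F + (1-α)×B, with 1-α = 0.16
R: 0.84×99 + 0.16×187 = 83.16 + 29.92 = 113.08 → 113
G: 0.84×203 + 0.16×211 = 170.52 + 33.76 = 204.28 → 204
B: 0.84×0 + 0.16×180 = 0.00 + 28.80 = 28.80 → 29
= RGB(113, 204, 29)


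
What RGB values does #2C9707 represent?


2C → 44 (R)
97 → 151 (G)
07 → 7 (B)
= RGB(44, 151, 7)


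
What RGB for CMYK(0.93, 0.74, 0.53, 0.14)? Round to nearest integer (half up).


R = 255 × (1-C) × (1-K) = 255 × 0.07 × 0.86 = 15.351 → 15
G = 255 × (1-M) × (1-K) = 255 × 0.26 × 0.86 = 57.018 → 57
B = 255 × (1-Y) × (1-K) = 255 × 0.47 × 0.86 = 103.071 → 103
= RGB(15, 57, 103)


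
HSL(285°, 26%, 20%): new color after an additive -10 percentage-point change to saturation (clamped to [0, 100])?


Original S = 26%
Adjustment = -10 percentage points
New S = 26 + (-10) = 16
Clamp to [0, 100] → 16
= HSL(285°, 16%, 20%)


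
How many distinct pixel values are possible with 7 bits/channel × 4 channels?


Total bits = 7 bits/channel × 4 channels = 28 bits
Distinct pixel values = 2^28
= 268,435,456 pixel values


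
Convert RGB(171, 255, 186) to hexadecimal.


R = 171 → AB (hex)
G = 255 → FF (hex)
B = 186 → BA (hex)
Hex = #ABFFBA


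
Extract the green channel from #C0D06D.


Color: #C0D06D
R = C0 = 192
G = D0 = 208
B = 6D = 109
Green = 208


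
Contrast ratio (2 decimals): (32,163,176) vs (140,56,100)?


Linearize each sRGB channel c=v/255: c/12.92 if c ≤ 0.04045 else ((c+0.055)/1.055)^2.4
L = 0.2126×R_lin + 0.7152×G_lin + 0.0722×B_lin
Color 1 (32,163,176):
  R=32: 32/255≈0.1255 > 0.04045 → ((0.1255+0.055)/1.055)^2.4 ≈ 0.01444
  G=163: 163/255≈0.6392 > 0.04045 → ((0.6392+0.055)/1.055)^2.4 ≈ 0.36625
  B=176: 176/255≈0.6902 > 0.04045 → ((0.6902+0.055)/1.055)^2.4 ≈ 0.43415
  L1 = 0.2126×0.01444 + 0.7152×0.36625 + 0.0722×0.43415 ≈ 0.29636
Color 2 (140,56,100):
  R=140: 140/255≈0.5490 > 0.04045 → ((0.5490+0.055)/1.055)^2.4 ≈ 0.26225
  G=56: 56/255≈0.2196 > 0.04045 → ((0.2196+0.055)/1.055)^2.4 ≈ 0.03955
  B=100: 100/255≈0.3922 > 0.04045 → ((0.3922+0.055)/1.055)^2.4 ≈ 0.12744
  L2 = 0.2126×0.26225 + 0.7152×0.03955 + 0.0722×0.12744 ≈ 0.09324
Lighter = 0.29636, Darker = 0.09324
Ratio = (L_lighter + 0.05) / (L_darker + 0.05)
Ratio = (0.29636 + 0.05) / (0.09324 + 0.05) = 0.34636 / 0.14324 ≈ 2.4181
Ratio ≈ 2.42:1


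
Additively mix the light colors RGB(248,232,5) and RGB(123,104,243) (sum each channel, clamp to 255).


Additive: each channel = min(255, C₁+C₂)
R: 248+123 = 371 → 255
G: 232+104 = 336 → 255
B: 5+243 = 248 → 248
= RGB(255, 255, 248)


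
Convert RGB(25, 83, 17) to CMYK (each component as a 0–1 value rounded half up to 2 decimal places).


R'=25/255≈0.0980, G'=83/255≈0.3255, B'=17/255≈0.0667
K = 1 - max(R',G',B') = 1 - 83/255 = 172/255 = 0.67450… → 0.67
(1-R'-K)/(1-K) simplifies to (max-R)/max with max = 83:
C = (83-25)/83 = 58/83 = 0.69879… → 0.70
M = (83-83)/83 = 0/83 = 0 → 0.00
Y = (83-17)/83 = 66/83 = 0.79518… → 0.80
= CMYK(0.70, 0.00, 0.80, 0.67)


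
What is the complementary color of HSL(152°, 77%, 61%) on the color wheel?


Complement = opposite side of color wheel = hue + 180°
H' = (152 + 180) mod 360 = 332°
S and L unchanged.
= HSL(332°, 77%, 61%)


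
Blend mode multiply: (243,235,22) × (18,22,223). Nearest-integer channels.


Multiply: C = A×B/255, rounded to nearest integer
R: 243×18/255 = 4374/255 ≈ 17.153 → 17
G: 235×22/255 = 5170/255 ≈ 20.275 → 20
B: 22×223/255 = 4906/255 ≈ 19.239 → 19
= RGB(17, 20, 19)


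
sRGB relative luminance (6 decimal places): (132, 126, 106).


Linearize each channel (sRGB transfer function): c = v/255; c_lin = c/12.92 if c ≤ 0.04045, else ((c+0.055)/1.055)^2.4
  R: 132/255 ≈ 0.517647 > 0.04045 → ((0.517647+0.055)/1.055)^2.4 ≈ 0.230740
  G: 126/255 ≈ 0.494118 > 0.04045 → ((0.494118+0.055)/1.055)^2.4 ≈ 0.208637
  B: 106/255 ≈ 0.415686 > 0.04045 → ((0.415686+0.055)/1.055)^2.4 ≈ 0.144128
R_lin = 0.230740, G_lin = 0.208637, B_lin = 0.144128
L = 0.2126×R + 0.7152×G + 0.0722×B
L = 0.2126×0.230740 + 0.7152×0.208637 + 0.0722×0.144128
L ≈ 0.208678


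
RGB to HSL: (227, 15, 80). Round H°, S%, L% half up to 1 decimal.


Normalize: R'=227/255≈0.8902, G'=15/255≈0.0588, B'=80/255≈0.3137
Max=227/255, Min=15/255, Δ=Max-Min=212/255
L = (Max+Min)/2 = (227+15)/510 = 242/510 = 0.47450… → L = 47.5%
L ≤ 0.5 → S = Δ/(Max+Min) = 212/(227+15) = 212/242 = 0.87603… → S = 87.6%
(the 1/255 factors cancel in S and H, so raw channel differences can be used)
Max is R' → H = 60 × (((G-B)/Δ) mod 6) = 60 × (((15-80)/212) mod 6)
  (-65)/212 = -0.3066…; negative, so add 6 → 5.6933…
  H = 60 × 5.6933… = 341.603…° → H = 341.6°
= HSL(341.6°, 87.6%, 47.5%)


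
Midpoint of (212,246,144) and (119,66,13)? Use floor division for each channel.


Midpoint: each channel = ⌊(C₁+C₂)/2⌋
R: ⌊(212+119)/2⌋ = 165
G: ⌊(246+66)/2⌋ = 156
B: ⌊(144+13)/2⌋ = 78
= RGB(165, 156, 78)


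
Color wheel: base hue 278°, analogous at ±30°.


Base hue: 278°
Left analog: (278 - 30) mod 360 = 248°
Right analog: (278 + 30) mod 360 = 308°
Analogous hues = 248° and 308°


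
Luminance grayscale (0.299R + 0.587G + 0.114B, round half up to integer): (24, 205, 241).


Gray = 0.299×R + 0.587×G + 0.114×B
Gray = 0.299×24 + 0.587×205 + 0.114×241
Gray = 7.176 + 120.335 + 27.474
Gray = 154.985 → round half up → 155
Gray = 155


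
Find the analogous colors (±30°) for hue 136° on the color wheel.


Base hue: 136°
Left analog: (136 - 30) mod 360 = 106°
Right analog: (136 + 30) mod 360 = 166°
Analogous hues = 106° and 166°


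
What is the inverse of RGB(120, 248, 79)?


Invert: (255-R, 255-G, 255-B)
R: 255-120 = 135
G: 255-248 = 7
B: 255-79 = 176
= RGB(135, 7, 176)


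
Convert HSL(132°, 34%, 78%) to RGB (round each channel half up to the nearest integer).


H=132°, S=0.34, L=0.78
C = (1-|2L-1|)×S = (1-|0.56|)×0.34 = 0.1496
H' = H/60 = 132/60 ≈ 2.2000; X = C×(1-|H' mod 2 - 1|) = 0.02992
m = L - C/2 = 0.78 - 0.0748 = 0.7052
Sector ⌊H'⌋ = 2 → (R',G',B') = (0.0, 0.1496, 0.02992)
RGB = ((R'+m)×255, (G'+m)×255, (B'+m)×255) = (179.826, 217.974, 187.4556)
Round half up → RGB(180, 218, 187)


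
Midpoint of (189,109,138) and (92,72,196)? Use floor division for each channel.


Midpoint: each channel = ⌊(C₁+C₂)/2⌋
R: ⌊(189+92)/2⌋ = 140
G: ⌊(109+72)/2⌋ = 90
B: ⌊(138+196)/2⌋ = 167
= RGB(140, 90, 167)


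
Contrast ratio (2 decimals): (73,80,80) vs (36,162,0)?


Linearize each sRGB channel c=v/255: c/12.92 if c ≤ 0.04045 else ((c+0.055)/1.055)^2.4
L = 0.2126×R_lin + 0.7152×G_lin + 0.0722×B_lin
Color 1 (73,80,80):
  R=73: 73/255≈0.2863 > 0.04045 → ((0.2863+0.055)/1.055)^2.4 ≈ 0.06663
  G=80: 80/255≈0.3137 > 0.04045 → ((0.3137+0.055)/1.055)^2.4 ≈ 0.08022
  B=80: 80/255≈0.3137 > 0.04045 → ((0.3137+0.055)/1.055)^2.4 ≈ 0.08022
  L1 = 0.2126×0.06663 + 0.7152×0.08022 + 0.0722×0.08022 ≈ 0.07733
Color 2 (36,162,0):
  R=36: 36/255≈0.1412 > 0.04045 → ((0.1412+0.055)/1.055)^2.4 ≈ 0.01764
  G=162: 162/255≈0.6353 > 0.04045 → ((0.6353+0.055)/1.055)^2.4 ≈ 0.36131
  B=0: 0/255≈0.0000 ≤ 0.04045 → 0.0000/12.92 ≈ 0.00000
  L2 = 0.2126×0.01764 + 0.7152×0.36131 + 0.0722×0.00000 ≈ 0.26216
Lighter = 0.26216, Darker = 0.07733
Ratio = (L_lighter + 0.05) / (L_darker + 0.05)
Ratio = (0.26216 + 0.05) / (0.07733 + 0.05) = 0.31216 / 0.12733 ≈ 2.4516
Ratio ≈ 2.45:1


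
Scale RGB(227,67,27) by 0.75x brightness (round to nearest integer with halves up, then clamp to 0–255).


Multiply each channel by 0.75, round half up, clamp to [0, 255]
R: 227×0.75 = 170.25 → round → 170
G: 67×0.75 = 50.25 → round → 50
B: 27×0.75 = 20.25 → round → 20
= RGB(170, 50, 20)


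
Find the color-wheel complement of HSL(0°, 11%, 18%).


Complement = opposite side of color wheel = hue + 180°
H' = (0 + 180) mod 360 = 180°
S and L unchanged.
= HSL(180°, 11%, 18%)


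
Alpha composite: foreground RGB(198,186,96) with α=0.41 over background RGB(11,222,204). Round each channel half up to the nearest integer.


C = α×F + (1-α)×B, with 1-α = 0.59
R: 0.41×198 + 0.59×11 = 81.18 + 6.49 = 87.67 → 88
G: 0.41×186 + 0.59×222 = 76.26 + 130.98 = 207.24 → 207
B: 0.41×96 + 0.59×204 = 39.36 + 120.36 = 159.72 → 160
= RGB(88, 207, 160)


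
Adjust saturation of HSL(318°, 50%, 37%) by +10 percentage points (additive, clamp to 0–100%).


Original S = 50%
Adjustment = +10 percentage points
New S = 50 + (10) = 60
Clamp to [0, 100] → 60
= HSL(318°, 60%, 37%)


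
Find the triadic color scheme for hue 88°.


Triadic: equally spaced at 120° intervals
H1 = 88°
H2 = (88 + 120) mod 360 = 208°
H3 = (88 + 240) mod 360 = 328°
Triadic = 88°, 208°, 328°


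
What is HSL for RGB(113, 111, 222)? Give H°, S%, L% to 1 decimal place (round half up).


Normalize: R'=113/255≈0.4431, G'=111/255≈0.4353, B'=222/255≈0.8706
Max=222/255, Min=111/255, Δ=Max-Min=111/255
L = (Max+Min)/2 = (222+111)/510 = 333/510 = 0.65294… → L = 65.3%
L > 0.5 → S = Δ/(2-Max-Min) = 111/(510-222-111) = 111/177 = 0.62711… → S = 62.7%
(the 1/255 factors cancel in S and H, so raw channel differences can be used)
Max is B' → H = 60 × ((R-G)/Δ + 4) = 60 × ((113-111)/111 + 4)
  2/111 + 4 = 0.0180… + 4 = 4.0180…
  H = 60 × 4.0180… = 241.081…° → H = 241.1°
= HSL(241.1°, 62.7%, 65.3%)


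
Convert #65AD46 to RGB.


65 → 101 (R)
AD → 173 (G)
46 → 70 (B)
= RGB(101, 173, 70)


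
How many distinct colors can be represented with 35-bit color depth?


Colors = 2^bits = 2^35
= 34,359,738,368 colors


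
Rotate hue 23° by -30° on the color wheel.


New hue = (H + rotation) mod 360
New hue = (23 -30) mod 360
= -7 mod 360
= 353°


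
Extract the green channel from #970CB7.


Color: #970CB7
R = 97 = 151
G = 0C = 12
B = B7 = 183
Green = 12


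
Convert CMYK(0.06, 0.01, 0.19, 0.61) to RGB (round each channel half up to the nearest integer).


R = 255 × (1-C) × (1-K) = 255 × 0.94 × 0.39 = 93.483 → 93
G = 255 × (1-M) × (1-K) = 255 × 0.99 × 0.39 = 98.4555 → 98
B = 255 × (1-Y) × (1-K) = 255 × 0.81 × 0.39 = 80.5545 → 81
= RGB(93, 98, 81)


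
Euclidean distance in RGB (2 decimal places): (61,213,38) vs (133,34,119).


d = √[(R₁-R₂)² + (G₁-G₂)² + (B₁-B₂)²]
d = √[(61-133)² + (213-34)² + (38-119)²]
d = √[5184 + 32041 + 6561]
d = √43786
d ≈ 209.25


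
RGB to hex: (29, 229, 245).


R = 29 → 1D (hex)
G = 229 → E5 (hex)
B = 245 → F5 (hex)
Hex = #1DE5F5


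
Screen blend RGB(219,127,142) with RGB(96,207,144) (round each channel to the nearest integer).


Screen: C = 255 - (255-A)×(255-B)/255, rounded to nearest integer
R: 255 - (255-219)×(255-96)/255 = 255 - 5724/255 ≈ 255 - 22.447 = 232.553 → 233
G: 255 - (255-127)×(255-207)/255 = 255 - 6144/255 ≈ 255 - 24.094 = 230.906 → 231
B: 255 - (255-142)×(255-144)/255 = 255 - 12543/255 ≈ 255 - 49.188 = 205.812 → 206
= RGB(233, 231, 206)


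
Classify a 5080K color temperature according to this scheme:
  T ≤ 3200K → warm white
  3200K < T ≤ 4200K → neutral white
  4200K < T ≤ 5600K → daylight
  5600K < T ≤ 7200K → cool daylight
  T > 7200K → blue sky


Temperature: 5080K
4200K < 5080K ≤ 5600K → daylight
Classification: daylight


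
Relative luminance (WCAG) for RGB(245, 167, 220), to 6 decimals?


Linearize each channel (sRGB transfer function): c = v/255; c_lin = c/12.92 if c ≤ 0.04045, else ((c+0.055)/1.055)^2.4
  R: 245/255 ≈ 0.960784 > 0.04045 → ((0.960784+0.055)/1.055)^2.4 ≈ 0.913099
  G: 167/255 ≈ 0.654902 > 0.04045 → ((0.654902+0.055)/1.055)^2.4 ≈ 0.386429
  B: 220/255 ≈ 0.862745 > 0.04045 → ((0.862745+0.055)/1.055)^2.4 ≈ 0.715694
R_lin = 0.913099, G_lin = 0.386429, B_lin = 0.715694
L = 0.2126×R + 0.7152×G + 0.0722×B
L = 0.2126×0.913099 + 0.7152×0.386429 + 0.0722×0.715694
L ≈ 0.522172


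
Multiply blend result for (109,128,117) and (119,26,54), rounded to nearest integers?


Multiply: C = A×B/255, rounded to nearest integer
R: 109×119/255 = 12971/255 ≈ 50.867 → 51
G: 128×26/255 = 3328/255 ≈ 13.051 → 13
B: 117×54/255 = 6318/255 ≈ 24.776 → 25
= RGB(51, 13, 25)


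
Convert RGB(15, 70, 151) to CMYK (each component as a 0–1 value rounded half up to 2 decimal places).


R'=15/255≈0.0588, G'=70/255≈0.2745, B'=151/255≈0.5922
K = 1 - max(R',G',B') = 1 - 151/255 = 104/255 = 0.40784… → 0.41
(1-R'-K)/(1-K) simplifies to (max-R)/max with max = 151:
C = (151-15)/151 = 136/151 = 0.90066… → 0.90
M = (151-70)/151 = 81/151 = 0.53642… → 0.54
Y = (151-151)/151 = 0/151 = 0 → 0.00
= CMYK(0.90, 0.54, 0.00, 0.41)


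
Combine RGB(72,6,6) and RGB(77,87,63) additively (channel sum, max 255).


Additive: each channel = min(255, C₁+C₂)
R: 72+77 = 149 → 149
G: 6+87 = 93 → 93
B: 6+63 = 69 → 69
= RGB(149, 93, 69)


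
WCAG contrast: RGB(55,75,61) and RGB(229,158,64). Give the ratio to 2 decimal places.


Linearize each sRGB channel c=v/255: c/12.92 if c ≤ 0.04045 else ((c+0.055)/1.055)^2.4
L = 0.2126×R_lin + 0.7152×G_lin + 0.0722×B_lin
Color 1 (55,75,61):
  R=55: 55/255≈0.2157 > 0.04045 → ((0.2157+0.055)/1.055)^2.4 ≈ 0.03820
  G=75: 75/255≈0.2941 > 0.04045 → ((0.2941+0.055)/1.055)^2.4 ≈ 0.07036
  B=61: 61/255≈0.2392 > 0.04045 → ((0.2392+0.055)/1.055)^2.4 ≈ 0.04667
  L1 = 0.2126×0.03820 + 0.7152×0.07036 + 0.0722×0.04667 ≈ 0.06181
Color 2 (229,158,64):
  R=229: 229/255≈0.8980 > 0.04045 → ((0.8980+0.055)/1.055)^2.4 ≈ 0.78354
  G=158: 158/255≈0.6196 > 0.04045 → ((0.6196+0.055)/1.055)^2.4 ≈ 0.34191
  B=64: 64/255≈0.2510 > 0.04045 → ((0.2510+0.055)/1.055)^2.4 ≈ 0.05127
  L2 = 0.2126×0.78354 + 0.7152×0.34191 + 0.0722×0.05127 ≈ 0.41482
Lighter = 0.41482, Darker = 0.06181
Ratio = (L_lighter + 0.05) / (L_darker + 0.05)
Ratio = (0.41482 + 0.05) / (0.06181 + 0.05) = 0.46482 / 0.11181 ≈ 4.1571
Ratio ≈ 4.16:1


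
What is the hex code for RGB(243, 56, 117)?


R = 243 → F3 (hex)
G = 56 → 38 (hex)
B = 117 → 75 (hex)
Hex = #F33875


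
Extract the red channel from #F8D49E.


Color: #F8D49E
R = F8 = 248
G = D4 = 212
B = 9E = 158
Red = 248


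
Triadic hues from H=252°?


Triadic: equally spaced at 120° intervals
H1 = 252°
H2 = (252 + 120) mod 360 = 12°
H3 = (252 + 240) mod 360 = 132°
Triadic = 252°, 12°, 132°


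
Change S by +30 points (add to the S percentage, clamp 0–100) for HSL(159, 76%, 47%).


Original S = 76%
Adjustment = +30 percentage points
New S = 76 + (30) = 106
Clamp to [0, 100] → 100
= HSL(159°, 100%, 47%)


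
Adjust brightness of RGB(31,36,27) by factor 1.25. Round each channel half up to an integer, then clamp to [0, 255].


Multiply each channel by 1.25, round half up, clamp to [0, 255]
R: 31×1.25 = 38.75 → round → 39
G: 36×1.25 = 45
B: 27×1.25 = 33.75 → round → 34
= RGB(39, 45, 34)


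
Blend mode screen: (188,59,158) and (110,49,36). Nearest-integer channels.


Screen: C = 255 - (255-A)×(255-B)/255, rounded to nearest integer
R: 255 - (255-188)×(255-110)/255 = 255 - 9715/255 ≈ 255 - 38.098 = 216.902 → 217
G: 255 - (255-59)×(255-49)/255 = 255 - 40376/255 ≈ 255 - 158.337 = 96.663 → 97
B: 255 - (255-158)×(255-36)/255 = 255 - 21243/255 ≈ 255 - 83.306 = 171.694 → 172
= RGB(217, 97, 172)


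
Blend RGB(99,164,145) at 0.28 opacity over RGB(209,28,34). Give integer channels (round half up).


C = α×F + (1-α)×B, with 1-α = 0.72
R: 0.28×99 + 0.72×209 = 27.72 + 150.48 = 178.20 → 178
G: 0.28×164 + 0.72×28 = 45.92 + 20.16 = 66.08 → 66
B: 0.28×145 + 0.72×34 = 40.60 + 24.48 = 65.08 → 65
= RGB(178, 66, 65)


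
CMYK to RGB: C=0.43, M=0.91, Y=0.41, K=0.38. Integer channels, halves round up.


R = 255 × (1-C) × (1-K) = 255 × 0.57 × 0.62 = 90.117 → 90
G = 255 × (1-M) × (1-K) = 255 × 0.09 × 0.62 = 14.229 → 14
B = 255 × (1-Y) × (1-K) = 255 × 0.59 × 0.62 = 93.279 → 93
= RGB(90, 14, 93)


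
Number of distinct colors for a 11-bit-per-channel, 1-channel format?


Total bits = 11 bits/channel × 1 channels = 11 bits
Distinct colors = 2^11
= 2,048 colors


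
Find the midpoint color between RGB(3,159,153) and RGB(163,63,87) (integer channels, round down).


Midpoint: each channel = ⌊(C₁+C₂)/2⌋
R: ⌊(3+163)/2⌋ = 83
G: ⌊(159+63)/2⌋ = 111
B: ⌊(153+87)/2⌋ = 120
= RGB(83, 111, 120)


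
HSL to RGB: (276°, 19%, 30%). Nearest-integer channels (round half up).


H=276°, S=0.19, L=0.30
C = (1-|2L-1|)×S = (1-|-0.40|)×0.19 = 0.114
H' = H/60 = 276/60 ≈ 4.6000; X = C×(1-|H' mod 2 - 1|) = 0.0684
m = L - C/2 = 0.30 - 0.057 = 0.243
Sector ⌊H'⌋ = 4 → (R',G',B') = (0.0684, 0.0, 0.114)
RGB = ((R'+m)×255, (G'+m)×255, (B'+m)×255) = (79.407, 61.965, 91.035)
Round half up → RGB(79, 62, 91)


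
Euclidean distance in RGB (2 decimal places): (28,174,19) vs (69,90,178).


d = √[(R₁-R₂)² + (G₁-G₂)² + (B₁-B₂)²]
d = √[(28-69)² + (174-90)² + (19-178)²]
d = √[1681 + 7056 + 25281]
d = √34018
d ≈ 184.44


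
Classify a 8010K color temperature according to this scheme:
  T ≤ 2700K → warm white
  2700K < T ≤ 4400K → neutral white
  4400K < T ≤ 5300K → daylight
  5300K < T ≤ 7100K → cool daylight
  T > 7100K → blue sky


Temperature: 8010K
8010K > 7100K → blue sky
Classification: blue sky


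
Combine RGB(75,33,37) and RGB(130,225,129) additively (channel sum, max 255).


Additive: each channel = min(255, C₁+C₂)
R: 75+130 = 205 → 205
G: 33+225 = 258 → 255
B: 37+129 = 166 → 166
= RGB(205, 255, 166)


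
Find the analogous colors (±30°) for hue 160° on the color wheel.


Base hue: 160°
Left analog: (160 - 30) mod 360 = 130°
Right analog: (160 + 30) mod 360 = 190°
Analogous hues = 130° and 190°


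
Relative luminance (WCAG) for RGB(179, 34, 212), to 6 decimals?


Linearize each channel (sRGB transfer function): c = v/255; c_lin = c/12.92 if c ≤ 0.04045, else ((c+0.055)/1.055)^2.4
  R: 179/255 ≈ 0.701961 > 0.04045 → ((0.701961+0.055)/1.055)^2.4 ≈ 0.450786
  G: 34/255 ≈ 0.133333 > 0.04045 → ((0.133333+0.055)/1.055)^2.4 ≈ 0.015996
  B: 212/255 ≈ 0.831373 > 0.04045 → ((0.831373+0.055)/1.055)^2.4 ≈ 0.658375
R_lin = 0.450786, G_lin = 0.015996, B_lin = 0.658375
L = 0.2126×R + 0.7152×G + 0.0722×B
L = 0.2126×0.450786 + 0.7152×0.015996 + 0.0722×0.658375
L ≈ 0.154812


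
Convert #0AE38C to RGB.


0A → 10 (R)
E3 → 227 (G)
8C → 140 (B)
= RGB(10, 227, 140)


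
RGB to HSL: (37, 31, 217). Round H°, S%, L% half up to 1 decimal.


Normalize: R'=37/255≈0.1451, G'=31/255≈0.1216, B'=217/255≈0.8510
Max=217/255, Min=31/255, Δ=Max-Min=186/255
L = (Max+Min)/2 = (217+31)/510 = 248/510 = 0.48627… → L = 48.6%
L ≤ 0.5 → S = Δ/(Max+Min) = 186/(217+31) = 186/248 = 0.75 → S = 75.0%
(the 1/255 factors cancel in S and H, so raw channel differences can be used)
Max is B' → H = 60 × ((R-G)/Δ + 4) = 60 × ((37-31)/186 + 4)
  6/186 + 4 = 0.0322… + 4 = 4.0322…
  H = 60 × 4.0322… = 241.935…° → H = 241.9°
= HSL(241.9°, 75.0%, 48.6%)


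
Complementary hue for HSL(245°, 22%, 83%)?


Complement = opposite side of color wheel = hue + 180°
H' = (245 + 180) mod 360 = 65°
S and L unchanged.
= HSL(65°, 22%, 83%)


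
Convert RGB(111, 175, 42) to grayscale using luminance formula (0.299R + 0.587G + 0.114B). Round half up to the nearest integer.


Gray = 0.299×R + 0.587×G + 0.114×B
Gray = 0.299×111 + 0.587×175 + 0.114×42
Gray = 33.189 + 102.725 + 4.788
Gray = 140.702 → round half up → 141
Gray = 141


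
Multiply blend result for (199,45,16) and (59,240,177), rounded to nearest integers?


Multiply: C = A×B/255, rounded to nearest integer
R: 199×59/255 = 11741/255 ≈ 46.043 → 46
G: 45×240/255 = 10800/255 ≈ 42.353 → 42
B: 16×177/255 = 2832/255 ≈ 11.106 → 11
= RGB(46, 42, 11)


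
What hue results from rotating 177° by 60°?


New hue = (H + rotation) mod 360
New hue = (177 + 60) mod 360
= 237 mod 360
= 237°


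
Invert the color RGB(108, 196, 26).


Invert: (255-R, 255-G, 255-B)
R: 255-108 = 147
G: 255-196 = 59
B: 255-26 = 229
= RGB(147, 59, 229)


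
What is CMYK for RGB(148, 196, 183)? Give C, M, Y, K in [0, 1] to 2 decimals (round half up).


R'=148/255≈0.5804, G'=196/255≈0.7686, B'=183/255≈0.7176
K = 1 - max(R',G',B') = 1 - 196/255 = 59/255 = 0.23137… → 0.23
(1-R'-K)/(1-K) simplifies to (max-R)/max with max = 196:
C = (196-148)/196 = 48/196 = 0.24489… → 0.24
M = (196-196)/196 = 0/196 = 0 → 0.00
Y = (196-183)/196 = 13/196 = 0.06632… → 0.07
= CMYK(0.24, 0.00, 0.07, 0.23)


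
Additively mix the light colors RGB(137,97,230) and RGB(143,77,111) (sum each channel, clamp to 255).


Additive: each channel = min(255, C₁+C₂)
R: 137+143 = 280 → 255
G: 97+77 = 174 → 174
B: 230+111 = 341 → 255
= RGB(255, 174, 255)


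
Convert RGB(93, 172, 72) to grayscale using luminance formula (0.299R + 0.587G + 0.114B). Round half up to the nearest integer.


Gray = 0.299×R + 0.587×G + 0.114×B
Gray = 0.299×93 + 0.587×172 + 0.114×72
Gray = 27.807 + 100.964 + 8.208
Gray = 136.979 → round half up → 137
Gray = 137


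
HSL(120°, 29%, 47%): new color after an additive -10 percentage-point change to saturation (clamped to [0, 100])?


Original S = 29%
Adjustment = -10 percentage points
New S = 29 + (-10) = 19
Clamp to [0, 100] → 19
= HSL(120°, 19%, 47%)


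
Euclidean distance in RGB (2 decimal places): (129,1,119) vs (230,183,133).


d = √[(R₁-R₂)² + (G₁-G₂)² + (B₁-B₂)²]
d = √[(129-230)² + (1-183)² + (119-133)²]
d = √[10201 + 33124 + 196]
d = √43521
d ≈ 208.62


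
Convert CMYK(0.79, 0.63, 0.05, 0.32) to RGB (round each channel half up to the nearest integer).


R = 255 × (1-C) × (1-K) = 255 × 0.21 × 0.68 = 36.414 → 36
G = 255 × (1-M) × (1-K) = 255 × 0.37 × 0.68 = 64.158 → 64
B = 255 × (1-Y) × (1-K) = 255 × 0.95 × 0.68 = 164.73 → 165
= RGB(36, 64, 165)


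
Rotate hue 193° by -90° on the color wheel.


New hue = (H + rotation) mod 360
New hue = (193 -90) mod 360
= 103 mod 360
= 103°


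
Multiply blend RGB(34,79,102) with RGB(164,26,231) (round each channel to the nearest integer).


Multiply: C = A×B/255, rounded to nearest integer
R: 34×164/255 = 5576/255 ≈ 21.867 → 22
G: 79×26/255 = 2054/255 ≈ 8.055 → 8
B: 102×231/255 = 23562/255 ≈ 92.400 → 92
= RGB(22, 8, 92)


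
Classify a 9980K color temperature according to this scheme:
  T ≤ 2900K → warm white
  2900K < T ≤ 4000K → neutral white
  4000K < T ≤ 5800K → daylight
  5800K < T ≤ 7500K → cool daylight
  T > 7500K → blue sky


Temperature: 9980K
9980K > 7500K → blue sky
Classification: blue sky


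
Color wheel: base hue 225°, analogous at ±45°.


Base hue: 225°
Left analog: (225 - 45) mod 360 = 180°
Right analog: (225 + 45) mod 360 = 270°
Analogous hues = 180° and 270°


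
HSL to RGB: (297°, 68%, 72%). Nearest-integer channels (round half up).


H=297°, S=0.68, L=0.72
C = (1-|2L-1|)×S = (1-|0.44|)×0.68 = 0.3808
H' = H/60 = 297/60 ≈ 4.9500; X = C×(1-|H' mod 2 - 1|) = 0.36176
m = L - C/2 = 0.72 - 0.1904 = 0.5296
Sector ⌊H'⌋ = 4 → (R',G',B') = (0.36176, 0.0, 0.3808)
RGB = ((R'+m)×255, (G'+m)×255, (B'+m)×255) = (227.2968, 135.048, 232.152)
Round half up → RGB(227, 135, 232)


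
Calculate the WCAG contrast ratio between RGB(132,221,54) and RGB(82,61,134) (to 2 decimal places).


Linearize each sRGB channel c=v/255: c/12.92 if c ≤ 0.04045 else ((c+0.055)/1.055)^2.4
L = 0.2126×R_lin + 0.7152×G_lin + 0.0722×B_lin
Color 1 (132,221,54):
  R=132: 132/255≈0.5176 > 0.04045 → ((0.5176+0.055)/1.055)^2.4 ≈ 0.23074
  G=221: 221/255≈0.8667 > 0.04045 → ((0.8667+0.055)/1.055)^2.4 ≈ 0.72306
  B=54: 54/255≈0.2118 > 0.04045 → ((0.2118+0.055)/1.055)^2.4 ≈ 0.03689
  L1 = 0.2126×0.23074 + 0.7152×0.72306 + 0.0722×0.03689 ≈ 0.56885
Color 2 (82,61,134):
  R=82: 82/255≈0.3216 > 0.04045 → ((0.3216+0.055)/1.055)^2.4 ≈ 0.08438
  G=61: 61/255≈0.2392 > 0.04045 → ((0.2392+0.055)/1.055)^2.4 ≈ 0.04667
  B=134: 134/255≈0.5255 > 0.04045 → ((0.5255+0.055)/1.055)^2.4 ≈ 0.23840
  L2 = 0.2126×0.08438 + 0.7152×0.04667 + 0.0722×0.23840 ≈ 0.06853
Lighter = 0.56885, Darker = 0.06853
Ratio = (L_lighter + 0.05) / (L_darker + 0.05)
Ratio = (0.56885 + 0.05) / (0.06853 + 0.05) = 0.61885 / 0.11853 ≈ 5.2212
Ratio ≈ 5.22:1


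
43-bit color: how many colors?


Colors = 2^bits = 2^43
= 8,796,093,022,208 colors


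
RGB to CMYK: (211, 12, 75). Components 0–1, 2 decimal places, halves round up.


R'=211/255≈0.8275, G'=12/255≈0.0471, B'=75/255≈0.2941
K = 1 - max(R',G',B') = 1 - 211/255 = 44/255 = 0.17254… → 0.17
(1-R'-K)/(1-K) simplifies to (max-R)/max with max = 211:
C = (211-211)/211 = 0/211 = 0 → 0.00
M = (211-12)/211 = 199/211 = 0.94312… → 0.94
Y = (211-75)/211 = 136/211 = 0.64454… → 0.64
= CMYK(0.00, 0.94, 0.64, 0.17)


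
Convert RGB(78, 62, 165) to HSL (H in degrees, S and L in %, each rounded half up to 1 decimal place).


Normalize: R'=78/255≈0.3059, G'=62/255≈0.2431, B'=165/255≈0.6471
Max=165/255, Min=62/255, Δ=Max-Min=103/255
L = (Max+Min)/2 = (165+62)/510 = 227/510 = 0.44509… → L = 44.5%
L ≤ 0.5 → S = Δ/(Max+Min) = 103/(165+62) = 103/227 = 0.45374… → S = 45.4%
(the 1/255 factors cancel in S and H, so raw channel differences can be used)
Max is B' → H = 60 × ((R-G)/Δ + 4) = 60 × ((78-62)/103 + 4)
  16/103 + 4 = 0.1553… + 4 = 4.1553…
  H = 60 × 4.1553… = 249.320…° → H = 249.3°
= HSL(249.3°, 45.4%, 44.5%)


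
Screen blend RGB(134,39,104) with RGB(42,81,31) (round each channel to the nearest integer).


Screen: C = 255 - (255-A)×(255-B)/255, rounded to nearest integer
R: 255 - (255-134)×(255-42)/255 = 255 - 25773/255 ≈ 255 - 101.071 = 153.929 → 154
G: 255 - (255-39)×(255-81)/255 = 255 - 37584/255 ≈ 255 - 147.388 = 107.612 → 108
B: 255 - (255-104)×(255-31)/255 = 255 - 33824/255 ≈ 255 - 132.643 = 122.357 → 122
= RGB(154, 108, 122)


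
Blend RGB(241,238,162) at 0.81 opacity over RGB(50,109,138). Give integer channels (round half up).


C = α×F + (1-α)×B, with 1-α = 0.19
R: 0.81×241 + 0.19×50 = 195.21 + 9.50 = 204.71 → 205
G: 0.81×238 + 0.19×109 = 192.78 + 20.71 = 213.49 → 213
B: 0.81×162 + 0.19×138 = 131.22 + 26.22 = 157.44 → 157
= RGB(205, 213, 157)


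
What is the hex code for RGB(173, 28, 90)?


R = 173 → AD (hex)
G = 28 → 1C (hex)
B = 90 → 5A (hex)
Hex = #AD1C5A


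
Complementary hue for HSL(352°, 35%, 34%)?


Complement = opposite side of color wheel = hue + 180°
H' = (352 + 180) mod 360 = 172°
S and L unchanged.
= HSL(172°, 35%, 34%)


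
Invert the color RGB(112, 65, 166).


Invert: (255-R, 255-G, 255-B)
R: 255-112 = 143
G: 255-65 = 190
B: 255-166 = 89
= RGB(143, 190, 89)


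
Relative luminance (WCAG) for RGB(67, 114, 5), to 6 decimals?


Linearize each channel (sRGB transfer function): c = v/255; c_lin = c/12.92 if c ≤ 0.04045, else ((c+0.055)/1.055)^2.4
  R: 67/255 ≈ 0.262745 > 0.04045 → ((0.262745+0.055)/1.055)^2.4 ≈ 0.056128
  G: 114/255 ≈ 0.447059 > 0.04045 → ((0.447059+0.055)/1.055)^2.4 ≈ 0.168269
  B: 5/255 ≈ 0.019608 ≤ 0.04045 → 0.019608/12.92 ≈ 0.001518
R_lin = 0.056128, G_lin = 0.168269, B_lin = 0.001518
L = 0.2126×R + 0.7152×G + 0.0722×B
L = 0.2126×0.056128 + 0.7152×0.168269 + 0.0722×0.001518
L ≈ 0.132389


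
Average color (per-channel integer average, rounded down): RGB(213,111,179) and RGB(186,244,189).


Midpoint: each channel = ⌊(C₁+C₂)/2⌋
R: ⌊(213+186)/2⌋ = 199
G: ⌊(111+244)/2⌋ = 177
B: ⌊(179+189)/2⌋ = 184
= RGB(199, 177, 184)


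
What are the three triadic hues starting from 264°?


Triadic: equally spaced at 120° intervals
H1 = 264°
H2 = (264 + 120) mod 360 = 24°
H3 = (264 + 240) mod 360 = 144°
Triadic = 264°, 24°, 144°


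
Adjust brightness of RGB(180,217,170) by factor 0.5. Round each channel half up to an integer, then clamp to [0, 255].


Multiply each channel by 0.5, round half up, clamp to [0, 255]
R: 180×0.5 = 90
G: 217×0.5 = 108.5 → round → 109
B: 170×0.5 = 85
= RGB(90, 109, 85)


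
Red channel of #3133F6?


Color: #3133F6
R = 31 = 49
G = 33 = 51
B = F6 = 246
Red = 49


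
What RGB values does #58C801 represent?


58 → 88 (R)
C8 → 200 (G)
01 → 1 (B)
= RGB(88, 200, 1)


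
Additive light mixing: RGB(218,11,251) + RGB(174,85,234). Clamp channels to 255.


Additive: each channel = min(255, C₁+C₂)
R: 218+174 = 392 → 255
G: 11+85 = 96 → 96
B: 251+234 = 485 → 255
= RGB(255, 96, 255)


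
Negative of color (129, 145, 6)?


Invert: (255-R, 255-G, 255-B)
R: 255-129 = 126
G: 255-145 = 110
B: 255-6 = 249
= RGB(126, 110, 249)


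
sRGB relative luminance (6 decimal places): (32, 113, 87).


Linearize each channel (sRGB transfer function): c = v/255; c_lin = c/12.92 if c ≤ 0.04045, else ((c+0.055)/1.055)^2.4
  R: 32/255 ≈ 0.125490 > 0.04045 → ((0.125490+0.055)/1.055)^2.4 ≈ 0.014444
  G: 113/255 ≈ 0.443137 > 0.04045 → ((0.443137+0.055)/1.055)^2.4 ≈ 0.165132
  B: 87/255 ≈ 0.341176 > 0.04045 → ((0.341176+0.055)/1.055)^2.4 ≈ 0.095307
R_lin = 0.014444, G_lin = 0.165132, B_lin = 0.095307
L = 0.2126×R + 0.7152×G + 0.0722×B
L = 0.2126×0.014444 + 0.7152×0.165132 + 0.0722×0.095307
L ≈ 0.128055


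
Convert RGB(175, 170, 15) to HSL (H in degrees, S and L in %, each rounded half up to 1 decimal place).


Normalize: R'=175/255≈0.6863, G'=170/255≈0.6667, B'=15/255≈0.0588
Max=175/255, Min=15/255, Δ=Max-Min=160/255
L = (Max+Min)/2 = (175+15)/510 = 190/510 = 0.37254… → L = 37.3%
L ≤ 0.5 → S = Δ/(Max+Min) = 160/(175+15) = 160/190 = 0.84210… → S = 84.2%
(the 1/255 factors cancel in S and H, so raw channel differences can be used)
Max is R' → H = 60 × (((G-B)/Δ) mod 6) = 60 × (((170-15)/160) mod 6)
  155/160 = 0.9687…
  H = 60 × 0.9687… = 58.125° → H = 58.1°
= HSL(58.1°, 84.2%, 37.3%)


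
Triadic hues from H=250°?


Triadic: equally spaced at 120° intervals
H1 = 250°
H2 = (250 + 120) mod 360 = 10°
H3 = (250 + 240) mod 360 = 130°
Triadic = 250°, 10°, 130°


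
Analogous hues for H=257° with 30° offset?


Base hue: 257°
Left analog: (257 - 30) mod 360 = 227°
Right analog: (257 + 30) mod 360 = 287°
Analogous hues = 227° and 287°


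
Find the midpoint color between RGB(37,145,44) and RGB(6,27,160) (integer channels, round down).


Midpoint: each channel = ⌊(C₁+C₂)/2⌋
R: ⌊(37+6)/2⌋ = 21
G: ⌊(145+27)/2⌋ = 86
B: ⌊(44+160)/2⌋ = 102
= RGB(21, 86, 102)


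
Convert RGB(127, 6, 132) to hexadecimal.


R = 127 → 7F (hex)
G = 6 → 06 (hex)
B = 132 → 84 (hex)
Hex = #7F0684


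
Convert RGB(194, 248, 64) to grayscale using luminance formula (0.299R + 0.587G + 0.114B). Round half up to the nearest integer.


Gray = 0.299×R + 0.587×G + 0.114×B
Gray = 0.299×194 + 0.587×248 + 0.114×64
Gray = 58.006 + 145.576 + 7.296
Gray = 210.878 → round half up → 211
Gray = 211


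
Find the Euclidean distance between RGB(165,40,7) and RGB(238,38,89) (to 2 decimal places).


d = √[(R₁-R₂)² + (G₁-G₂)² + (B₁-B₂)²]
d = √[(165-238)² + (40-38)² + (7-89)²]
d = √[5329 + 4 + 6724]
d = √12057
d ≈ 109.80


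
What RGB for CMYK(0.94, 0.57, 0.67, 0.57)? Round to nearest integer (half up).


R = 255 × (1-C) × (1-K) = 255 × 0.06 × 0.43 = 6.579 → 7
G = 255 × (1-M) × (1-K) = 255 × 0.43 × 0.43 = 47.1495 → 47
B = 255 × (1-Y) × (1-K) = 255 × 0.33 × 0.43 = 36.1845 → 36
= RGB(7, 47, 36)


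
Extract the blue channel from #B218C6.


Color: #B218C6
R = B2 = 178
G = 18 = 24
B = C6 = 198
Blue = 198


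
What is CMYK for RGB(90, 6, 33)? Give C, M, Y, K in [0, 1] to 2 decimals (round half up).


R'=90/255≈0.3529, G'=6/255≈0.0235, B'=33/255≈0.1294
K = 1 - max(R',G',B') = 1 - 90/255 = 165/255 = 0.64705… → 0.65
(1-R'-K)/(1-K) simplifies to (max-R)/max with max = 90:
C = (90-90)/90 = 0/90 = 0 → 0.00
M = (90-6)/90 = 84/90 = 0.93333… → 0.93
Y = (90-33)/90 = 57/90 = 0.63333… → 0.63
= CMYK(0.00, 0.93, 0.63, 0.65)


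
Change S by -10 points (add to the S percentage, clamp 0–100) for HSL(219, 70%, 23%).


Original S = 70%
Adjustment = -10 percentage points
New S = 70 + (-10) = 60
Clamp to [0, 100] → 60
= HSL(219°, 60%, 23%)


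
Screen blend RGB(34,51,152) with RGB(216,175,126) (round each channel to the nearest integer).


Screen: C = 255 - (255-A)×(255-B)/255, rounded to nearest integer
R: 255 - (255-34)×(255-216)/255 = 255 - 8619/255 ≈ 255 - 33.800 = 221.200 → 221
G: 255 - (255-51)×(255-175)/255 = 255 - 16320/255 ≈ 255 - 64.000 = 191.000 → 191
B: 255 - (255-152)×(255-126)/255 = 255 - 13287/255 ≈ 255 - 52.106 = 202.894 → 203
= RGB(221, 191, 203)
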